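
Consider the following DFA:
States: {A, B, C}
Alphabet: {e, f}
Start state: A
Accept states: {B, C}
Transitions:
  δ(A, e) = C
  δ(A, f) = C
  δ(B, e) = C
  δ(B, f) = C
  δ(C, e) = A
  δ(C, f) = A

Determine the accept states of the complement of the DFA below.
Complement accept states = All states \ Original accept states
= {A, B, C} \ {B, C}
{A}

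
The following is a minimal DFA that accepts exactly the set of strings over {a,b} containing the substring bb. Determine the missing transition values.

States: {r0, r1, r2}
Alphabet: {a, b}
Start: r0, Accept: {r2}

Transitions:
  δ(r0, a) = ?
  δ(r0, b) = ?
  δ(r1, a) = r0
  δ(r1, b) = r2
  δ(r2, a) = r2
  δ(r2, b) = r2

From the language and accept set, identify what each state tracks — r0: no progress toward bb; r1: one trailing b; r2: substring bb seen.
Each missing δ(q, a) is the state matching the new tracked value after reading a.
δ(r0, a) = r0; δ(r0, b) = r1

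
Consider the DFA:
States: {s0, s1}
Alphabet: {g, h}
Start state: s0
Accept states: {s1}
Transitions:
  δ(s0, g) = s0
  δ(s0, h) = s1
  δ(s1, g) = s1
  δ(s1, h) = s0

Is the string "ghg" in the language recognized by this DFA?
Processing string "ghg":
  s0 --g--> s0
  s0 --h--> s1
  s1 --g--> s1
Final state: s1
Accept states: {s1}
Yes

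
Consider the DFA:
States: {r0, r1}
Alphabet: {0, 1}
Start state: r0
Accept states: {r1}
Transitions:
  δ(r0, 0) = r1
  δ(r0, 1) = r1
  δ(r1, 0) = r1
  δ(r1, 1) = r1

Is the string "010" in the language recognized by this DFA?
Processing string "010":
  r0 --0--> r1
  r1 --1--> r1
  r1 --0--> r1
Final state: r1
Accept states: {r1}
Yes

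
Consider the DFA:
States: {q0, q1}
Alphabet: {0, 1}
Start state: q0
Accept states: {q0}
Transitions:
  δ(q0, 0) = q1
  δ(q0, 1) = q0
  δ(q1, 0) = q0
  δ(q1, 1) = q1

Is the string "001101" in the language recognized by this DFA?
Processing string "001101":
  q0 --0--> q1
  q1 --0--> q0
  q0 --1--> q0
  q0 --1--> q0
  q0 --0--> q1
  q1 --1--> q1
Final state: q1
Accept states: {q0}
No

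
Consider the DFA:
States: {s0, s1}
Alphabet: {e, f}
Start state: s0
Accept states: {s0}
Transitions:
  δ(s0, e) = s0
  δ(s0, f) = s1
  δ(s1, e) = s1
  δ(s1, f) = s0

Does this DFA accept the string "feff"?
Processing string "feff":
  s0 --f--> s1
  s1 --e--> s1
  s1 --f--> s0
  s0 --f--> s1
Final state: s1
Accept states: {s0}
No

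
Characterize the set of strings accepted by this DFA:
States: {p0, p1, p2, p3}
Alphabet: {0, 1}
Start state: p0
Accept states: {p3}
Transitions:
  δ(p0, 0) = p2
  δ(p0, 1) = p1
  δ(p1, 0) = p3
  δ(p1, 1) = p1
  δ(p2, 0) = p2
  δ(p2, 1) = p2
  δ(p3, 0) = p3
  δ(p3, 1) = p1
Testing a few strings:
  '11' → reject
  '000' → reject
  '0110' → reject
  '110' → accept
State roles: p0=no input read; p1=started with 1, last symbol 1; p2=started with 0 (dead); p3=started with 1, last symbol 0
All binary strings that start with 1 and end with 0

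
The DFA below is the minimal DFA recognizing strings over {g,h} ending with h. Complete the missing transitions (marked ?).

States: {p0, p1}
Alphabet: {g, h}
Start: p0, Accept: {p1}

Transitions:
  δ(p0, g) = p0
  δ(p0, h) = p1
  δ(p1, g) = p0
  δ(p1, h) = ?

From the language and accept set, identify what each state tracks — p0: last symbol not h; p1: last symbol is h.
Each missing δ(q, a) is the state matching the new tracked value after reading a.
δ(p1, h) = p1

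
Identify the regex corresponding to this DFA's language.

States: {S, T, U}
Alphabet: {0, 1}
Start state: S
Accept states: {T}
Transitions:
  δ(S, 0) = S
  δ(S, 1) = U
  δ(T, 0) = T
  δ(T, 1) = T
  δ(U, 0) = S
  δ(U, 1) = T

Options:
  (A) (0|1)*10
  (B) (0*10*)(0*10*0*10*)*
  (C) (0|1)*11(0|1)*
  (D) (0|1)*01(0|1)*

Check each option against the DFA on short strings; one disagreement eliminates an option:
  (A) (0|1)*10: on '10' the DFA goes S → U → S and rejects (S ∉ Accept), but the regex matches it → eliminate
  (B) (0*10*)(0*10*0*10*)*: on '1' the DFA goes S → U and rejects (U ∉ Accept), but the regex matches it → eliminate
  (C) (0|1)*11(0|1)*: agrees with the DFA on every string of length ≤ 6
  (D) (0|1)*01(0|1)*: on '01' the DFA goes S → S → U and rejects (U ∉ Accept), but the regex matches it → eliminate
Only (C) is consistent with the DFA.
(C) (0|1)*11(0|1)*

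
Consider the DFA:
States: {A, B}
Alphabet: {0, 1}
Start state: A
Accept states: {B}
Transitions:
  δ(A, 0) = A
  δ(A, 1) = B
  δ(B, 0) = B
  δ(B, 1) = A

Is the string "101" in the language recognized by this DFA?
Processing string "101":
  A --1--> B
  B --0--> B
  B --1--> A
Final state: A
Accept states: {B}
No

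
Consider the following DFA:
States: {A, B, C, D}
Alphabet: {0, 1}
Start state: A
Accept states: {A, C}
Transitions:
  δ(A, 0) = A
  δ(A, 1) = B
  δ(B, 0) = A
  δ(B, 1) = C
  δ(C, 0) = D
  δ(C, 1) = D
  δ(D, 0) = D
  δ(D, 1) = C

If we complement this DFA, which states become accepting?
Complement accept states = All states \ Original accept states
= {A, B, C, D} \ {A, C}
{B, D}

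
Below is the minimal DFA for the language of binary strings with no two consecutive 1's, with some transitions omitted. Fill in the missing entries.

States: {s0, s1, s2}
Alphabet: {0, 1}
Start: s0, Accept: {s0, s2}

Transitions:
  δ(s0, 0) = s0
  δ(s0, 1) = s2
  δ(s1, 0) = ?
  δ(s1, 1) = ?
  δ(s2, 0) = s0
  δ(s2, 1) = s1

From the language and accept set, identify what each state tracks — s0: last symbol not 1 (ok); s1: saw 11 (dead); s2: last symbol 1 (ok).
Each missing δ(q, a) is the state matching the new tracked value after reading a.
δ(s1, 0) = s1; δ(s1, 1) = s1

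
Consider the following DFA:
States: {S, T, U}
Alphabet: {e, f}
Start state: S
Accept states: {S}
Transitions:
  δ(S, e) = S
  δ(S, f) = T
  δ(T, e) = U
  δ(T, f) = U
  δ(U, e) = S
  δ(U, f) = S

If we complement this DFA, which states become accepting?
Complement accept states = All states \ Original accept states
= {S, T, U} \ {S}
{T, U}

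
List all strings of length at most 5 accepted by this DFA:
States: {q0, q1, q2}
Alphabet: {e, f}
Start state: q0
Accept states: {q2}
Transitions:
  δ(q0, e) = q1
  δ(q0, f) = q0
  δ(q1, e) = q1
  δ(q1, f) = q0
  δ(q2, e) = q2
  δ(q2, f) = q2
None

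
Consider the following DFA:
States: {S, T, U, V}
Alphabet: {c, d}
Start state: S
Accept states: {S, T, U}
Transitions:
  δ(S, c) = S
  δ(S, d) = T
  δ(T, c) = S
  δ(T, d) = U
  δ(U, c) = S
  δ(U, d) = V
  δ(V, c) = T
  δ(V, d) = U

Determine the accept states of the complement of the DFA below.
Complement accept states = All states \ Original accept states
= {S, T, U, V} \ {S, T, U}
{V}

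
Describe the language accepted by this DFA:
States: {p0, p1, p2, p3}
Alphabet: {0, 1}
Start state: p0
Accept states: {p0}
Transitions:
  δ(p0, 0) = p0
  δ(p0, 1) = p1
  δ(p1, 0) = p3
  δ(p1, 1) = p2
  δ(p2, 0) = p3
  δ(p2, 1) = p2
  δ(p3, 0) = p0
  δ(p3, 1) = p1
Testing a few strings:
  '110' → reject
  '100' → accept
  '1011' → reject
  '0100' → accept
State roles: p0=value ≡ 0 (mod 4); p1=value ≡ 1 (mod 4); p2=value ≡ 3 (mod 4); p3=value ≡ 2 (mod 4)
All binary strings representing a multiple of 4 (read in base 2; leading zeros allowed and ε counts as 0)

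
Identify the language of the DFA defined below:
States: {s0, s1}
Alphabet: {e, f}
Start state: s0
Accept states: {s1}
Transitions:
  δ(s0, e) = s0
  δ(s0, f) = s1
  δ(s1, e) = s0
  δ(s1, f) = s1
Testing a few strings:
  'e' → reject
  'eff' → accept
  'ee' → reject
  'ef' → accept
State roles: s0=last symbol not f; s1=last symbol is f
All strings over {e,f} ending with f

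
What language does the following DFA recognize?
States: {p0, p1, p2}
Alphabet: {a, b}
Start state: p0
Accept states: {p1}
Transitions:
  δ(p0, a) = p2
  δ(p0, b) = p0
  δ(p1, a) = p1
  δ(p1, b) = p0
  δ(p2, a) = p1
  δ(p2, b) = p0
Testing a few strings:
  'aa' → accept
  'abab' → reject
  'baba' → reject
  'bb' → reject
State roles: p0=last symbol not a; p1=two trailing a's; p2=one trailing a
All strings over {a,b} ending with aa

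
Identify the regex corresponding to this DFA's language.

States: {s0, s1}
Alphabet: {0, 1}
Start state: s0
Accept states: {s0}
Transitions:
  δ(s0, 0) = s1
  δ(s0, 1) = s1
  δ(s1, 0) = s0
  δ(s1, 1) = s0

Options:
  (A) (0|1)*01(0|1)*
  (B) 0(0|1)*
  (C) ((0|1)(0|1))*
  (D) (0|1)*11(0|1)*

Check each option against the DFA on short strings; one disagreement eliminates an option:
  (A) (0|1)*01(0|1)*: on ε the DFA stays in s0 and accepts (s0 ∈ Accept), but the regex does not match it → eliminate
  (B) 0(0|1)*: on ε the DFA stays in s0 and accepts (s0 ∈ Accept), but the regex does not match it → eliminate
  (C) ((0|1)(0|1))*: agrees with the DFA on every string of length ≤ 6
  (D) (0|1)*11(0|1)*: on ε the DFA stays in s0 and accepts (s0 ∈ Accept), but the regex does not match it → eliminate
Only (C) is consistent with the DFA.
(C) ((0|1)(0|1))*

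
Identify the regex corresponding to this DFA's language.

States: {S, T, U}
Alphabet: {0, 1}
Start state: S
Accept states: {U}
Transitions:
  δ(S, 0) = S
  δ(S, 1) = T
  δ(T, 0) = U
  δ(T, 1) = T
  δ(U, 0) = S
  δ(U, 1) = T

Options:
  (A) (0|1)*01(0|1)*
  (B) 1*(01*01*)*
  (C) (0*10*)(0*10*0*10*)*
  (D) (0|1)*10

Check each option against the DFA on short strings; one disagreement eliminates an option:
  (A) (0|1)*01(0|1)*: on '01' the DFA goes S → S → T and rejects (T ∉ Accept), but the regex matches it → eliminate
  (B) 1*(01*01*)*: on ε the DFA stays in S and rejects (S ∉ Accept), but the regex matches it → eliminate
  (C) (0*10*)(0*10*0*10*)*: on '1' the DFA goes S → T and rejects (T ∉ Accept), but the regex matches it → eliminate
  (D) (0|1)*10: agrees with the DFA on every string of length ≤ 6
Only (D) is consistent with the DFA.
(D) (0|1)*10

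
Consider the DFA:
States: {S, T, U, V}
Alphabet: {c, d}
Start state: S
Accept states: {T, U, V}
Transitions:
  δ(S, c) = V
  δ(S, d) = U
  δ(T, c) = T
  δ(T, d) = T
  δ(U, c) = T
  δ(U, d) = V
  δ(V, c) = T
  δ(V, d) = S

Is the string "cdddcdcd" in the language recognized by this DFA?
Processing string "cdddcdcd":
  S --c--> V
  V --d--> S
  S --d--> U
  U --d--> V
  V --c--> T
  T --d--> T
  T --c--> T
  T --d--> T
Final state: T
Accept states: {T, U, V}
Yes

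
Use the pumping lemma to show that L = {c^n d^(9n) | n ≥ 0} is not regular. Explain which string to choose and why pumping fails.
Assume L is regular with pumping length p. Idea: pumping the c-block breaks the 1:9 ratio.
Choose s = c^p d^(9p) (length 10p ≥ p). By the pumping lemma, s = xyz with |xy| ≤ p, |y| > 0, so y = c^k with k ≥ 1. Then xy²z = c^(p+k) d^(9p). For this to be in L we would need 9p = 9(p+k), i.e. 9k = 0, contradicting k ≥ 1. So xy²z ∉ L.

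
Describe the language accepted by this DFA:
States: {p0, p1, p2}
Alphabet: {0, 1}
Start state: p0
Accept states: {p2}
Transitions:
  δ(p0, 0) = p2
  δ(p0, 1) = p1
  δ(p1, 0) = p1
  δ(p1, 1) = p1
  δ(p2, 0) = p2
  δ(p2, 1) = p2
Testing a few strings:
  '101' → reject
  '0' → accept
  '1' → reject
  '000' → accept
State roles: p0=no input read; p1=started with 1 (dead); p2=started with 0
All binary strings starting with 0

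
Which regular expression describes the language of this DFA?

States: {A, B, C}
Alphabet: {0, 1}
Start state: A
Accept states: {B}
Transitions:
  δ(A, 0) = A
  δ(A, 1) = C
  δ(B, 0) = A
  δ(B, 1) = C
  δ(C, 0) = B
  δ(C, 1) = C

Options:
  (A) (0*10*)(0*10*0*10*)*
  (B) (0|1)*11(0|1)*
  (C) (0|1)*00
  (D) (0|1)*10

Check each option against the DFA on short strings; one disagreement eliminates an option:
  (A) (0*10*)(0*10*0*10*)*: on '1' the DFA goes A → C and rejects (C ∉ Accept), but the regex matches it → eliminate
  (B) (0|1)*11(0|1)*: on '10' the DFA goes A → C → B and accepts (B ∈ Accept), but the regex does not match it → eliminate
  (C) (0|1)*00: on '00' the DFA goes A → A → A and rejects (A ∉ Accept), but the regex matches it → eliminate
  (D) (0|1)*10: agrees with the DFA on every string of length ≤ 6
Only (D) is consistent with the DFA.
(D) (0|1)*10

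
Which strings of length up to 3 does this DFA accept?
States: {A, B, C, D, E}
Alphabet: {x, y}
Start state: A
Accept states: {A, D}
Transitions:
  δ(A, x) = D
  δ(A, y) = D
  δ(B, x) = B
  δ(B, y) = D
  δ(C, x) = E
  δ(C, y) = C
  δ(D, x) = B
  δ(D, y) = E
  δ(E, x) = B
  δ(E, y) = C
ε, x, y, xxy, yxy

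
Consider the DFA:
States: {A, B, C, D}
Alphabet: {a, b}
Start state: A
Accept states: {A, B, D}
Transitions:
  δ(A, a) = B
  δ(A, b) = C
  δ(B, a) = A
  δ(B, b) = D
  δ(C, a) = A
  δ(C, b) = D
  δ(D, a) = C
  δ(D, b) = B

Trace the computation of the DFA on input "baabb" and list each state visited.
read 'b': A → C
  read 'a': C → A
  read 'a': A → B
  read 'b': B → D
  read 'b': D → B
A -> C -> A -> B -> D -> B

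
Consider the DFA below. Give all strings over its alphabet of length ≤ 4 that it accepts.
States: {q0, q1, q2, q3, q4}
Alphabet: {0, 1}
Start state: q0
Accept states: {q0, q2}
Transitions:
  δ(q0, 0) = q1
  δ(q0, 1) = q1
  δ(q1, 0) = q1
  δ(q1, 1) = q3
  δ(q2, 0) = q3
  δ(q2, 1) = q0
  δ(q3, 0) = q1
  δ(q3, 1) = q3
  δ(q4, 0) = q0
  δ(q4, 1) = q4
ε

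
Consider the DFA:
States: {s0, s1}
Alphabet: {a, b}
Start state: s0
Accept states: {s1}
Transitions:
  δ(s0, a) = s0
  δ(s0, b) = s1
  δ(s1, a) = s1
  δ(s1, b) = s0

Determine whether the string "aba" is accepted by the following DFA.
Processing string "aba":
  s0 --a--> s0
  s0 --b--> s1
  s1 --a--> s1
Final state: s1
Accept states: {s1}
Yes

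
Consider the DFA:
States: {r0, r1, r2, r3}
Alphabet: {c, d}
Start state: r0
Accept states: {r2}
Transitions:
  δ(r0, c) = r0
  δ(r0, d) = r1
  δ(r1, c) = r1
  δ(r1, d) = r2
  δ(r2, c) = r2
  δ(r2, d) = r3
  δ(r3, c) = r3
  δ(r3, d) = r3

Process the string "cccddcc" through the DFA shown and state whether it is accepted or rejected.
Processing string "cccddcc":
  r0 --c--> r0
  r0 --c--> r0
  r0 --c--> r0
  r0 --d--> r1
  r1 --d--> r2
  r2 --c--> r2
  r2 --c--> r2
Final state: r2
Accept states: {r2}
Yes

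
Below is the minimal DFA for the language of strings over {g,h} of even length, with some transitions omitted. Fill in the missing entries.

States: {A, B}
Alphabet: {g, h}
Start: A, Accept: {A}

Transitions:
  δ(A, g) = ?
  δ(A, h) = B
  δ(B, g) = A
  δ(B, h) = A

From the language and accept set, identify what each state tracks — A: even length so far; B: odd length so far.
Each missing δ(q, a) is the state matching the new tracked value after reading a.
δ(A, g) = B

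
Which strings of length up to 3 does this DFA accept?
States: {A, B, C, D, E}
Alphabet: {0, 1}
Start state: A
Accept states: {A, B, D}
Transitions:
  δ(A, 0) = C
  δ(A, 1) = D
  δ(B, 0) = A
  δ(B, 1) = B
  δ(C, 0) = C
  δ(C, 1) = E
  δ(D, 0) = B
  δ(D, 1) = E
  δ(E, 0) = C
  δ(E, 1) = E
ε, 1, 10, 100, 101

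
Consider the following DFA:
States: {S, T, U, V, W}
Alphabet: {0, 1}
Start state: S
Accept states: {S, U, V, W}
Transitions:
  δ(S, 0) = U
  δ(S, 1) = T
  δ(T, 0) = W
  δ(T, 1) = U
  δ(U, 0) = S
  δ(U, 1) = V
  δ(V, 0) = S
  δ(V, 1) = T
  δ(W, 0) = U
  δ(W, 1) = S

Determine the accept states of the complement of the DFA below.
Complement accept states = All states \ Original accept states
= {S, T, U, V, W} \ {S, U, V, W}
{T}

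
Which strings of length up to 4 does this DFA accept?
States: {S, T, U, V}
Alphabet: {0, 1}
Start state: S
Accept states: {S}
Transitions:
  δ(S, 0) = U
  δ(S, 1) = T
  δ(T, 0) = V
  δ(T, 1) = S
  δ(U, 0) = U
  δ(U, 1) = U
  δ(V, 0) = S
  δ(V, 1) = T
ε, 11, 100, 1011, 1111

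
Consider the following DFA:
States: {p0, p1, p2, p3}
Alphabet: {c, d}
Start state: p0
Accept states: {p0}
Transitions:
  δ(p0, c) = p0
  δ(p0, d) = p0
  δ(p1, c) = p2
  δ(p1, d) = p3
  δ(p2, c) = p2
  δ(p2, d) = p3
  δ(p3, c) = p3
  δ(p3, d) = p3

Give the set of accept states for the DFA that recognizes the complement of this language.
Complement accept states = All states \ Original accept states
= {p0, p1, p2, p3} \ {p0}
{p1, p2, p3}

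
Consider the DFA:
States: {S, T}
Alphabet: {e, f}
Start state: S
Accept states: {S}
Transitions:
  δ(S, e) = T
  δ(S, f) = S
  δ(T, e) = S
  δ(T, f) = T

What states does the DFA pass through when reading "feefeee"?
read 'f': S → S
  read 'e': S → T
  read 'e': T → S
  read 'f': S → S
  read 'e': S → T
  read 'e': T → S
  read 'e': S → T
S -> S -> T -> S -> S -> T -> S -> T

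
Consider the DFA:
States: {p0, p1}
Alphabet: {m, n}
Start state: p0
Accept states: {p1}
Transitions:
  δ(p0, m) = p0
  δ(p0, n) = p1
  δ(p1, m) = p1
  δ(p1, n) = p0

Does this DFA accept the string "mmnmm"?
Processing string "mmnmm":
  p0 --m--> p0
  p0 --m--> p0
  p0 --n--> p1
  p1 --m--> p1
  p1 --m--> p1
Final state: p1
Accept states: {p1}
Yes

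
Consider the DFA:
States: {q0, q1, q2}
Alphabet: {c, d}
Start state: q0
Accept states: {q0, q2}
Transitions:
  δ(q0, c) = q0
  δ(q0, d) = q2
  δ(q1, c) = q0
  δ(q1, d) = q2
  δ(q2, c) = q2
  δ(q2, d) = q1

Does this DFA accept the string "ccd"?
Processing string "ccd":
  q0 --c--> q0
  q0 --c--> q0
  q0 --d--> q2
Final state: q2
Accept states: {q0, q2}
Yes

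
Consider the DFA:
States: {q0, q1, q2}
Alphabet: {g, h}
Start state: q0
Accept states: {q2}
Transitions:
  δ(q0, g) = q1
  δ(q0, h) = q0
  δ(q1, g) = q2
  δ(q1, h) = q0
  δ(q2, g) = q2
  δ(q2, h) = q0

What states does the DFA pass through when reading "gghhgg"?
read 'g': q0 → q1
  read 'g': q1 → q2
  read 'h': q2 → q0
  read 'h': q0 → q0
  read 'g': q0 → q1
  read 'g': q1 → q2
q0 -> q1 -> q2 -> q0 -> q0 -> q1 -> q2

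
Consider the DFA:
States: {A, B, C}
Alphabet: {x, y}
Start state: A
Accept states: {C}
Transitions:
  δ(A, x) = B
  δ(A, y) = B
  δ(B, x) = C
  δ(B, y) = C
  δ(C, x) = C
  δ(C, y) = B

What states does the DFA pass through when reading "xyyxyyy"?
read 'x': A → B
  read 'y': B → C
  read 'y': C → B
  read 'x': B → C
  read 'y': C → B
  read 'y': B → C
  read 'y': C → B
A -> B -> C -> B -> C -> B -> C -> B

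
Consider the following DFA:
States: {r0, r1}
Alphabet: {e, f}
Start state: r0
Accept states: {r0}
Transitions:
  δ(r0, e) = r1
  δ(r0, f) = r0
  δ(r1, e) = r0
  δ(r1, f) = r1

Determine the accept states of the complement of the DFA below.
Complement accept states = All states \ Original accept states
= {r0, r1} \ {r0}
{r1}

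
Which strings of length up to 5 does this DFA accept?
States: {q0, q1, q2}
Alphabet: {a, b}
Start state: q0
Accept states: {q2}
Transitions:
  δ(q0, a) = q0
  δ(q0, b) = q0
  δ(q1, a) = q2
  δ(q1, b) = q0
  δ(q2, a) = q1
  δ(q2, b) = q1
None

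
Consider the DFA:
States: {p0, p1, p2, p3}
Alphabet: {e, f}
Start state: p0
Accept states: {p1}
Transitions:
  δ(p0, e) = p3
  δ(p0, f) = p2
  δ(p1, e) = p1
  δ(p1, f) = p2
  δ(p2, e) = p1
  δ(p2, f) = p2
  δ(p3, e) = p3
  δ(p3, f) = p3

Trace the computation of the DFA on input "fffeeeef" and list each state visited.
read 'f': p0 → p2
  read 'f': p2 → p2
  read 'f': p2 → p2
  read 'e': p2 → p1
  read 'e': p1 → p1
  read 'e': p1 → p1
  read 'e': p1 → p1
  read 'f': p1 → p2
p0 -> p2 -> p2 -> p2 -> p1 -> p1 -> p1 -> p1 -> p2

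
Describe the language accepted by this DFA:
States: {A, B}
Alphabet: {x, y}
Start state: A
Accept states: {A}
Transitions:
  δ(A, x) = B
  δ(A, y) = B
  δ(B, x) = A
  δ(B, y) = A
Testing a few strings:
  'y' → reject
  'xy' → accept
  'yy' → accept
  'x' → reject
State roles: A=even length so far; B=odd length so far
All strings over {x,y} of even length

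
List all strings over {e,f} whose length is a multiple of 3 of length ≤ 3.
ε, eee, eef, efe, eff, fee, fef, ffe, fff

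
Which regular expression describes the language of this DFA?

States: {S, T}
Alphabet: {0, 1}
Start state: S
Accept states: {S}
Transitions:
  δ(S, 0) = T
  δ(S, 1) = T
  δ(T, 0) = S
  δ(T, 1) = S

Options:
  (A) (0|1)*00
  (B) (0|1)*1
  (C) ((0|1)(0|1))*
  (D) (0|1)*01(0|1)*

Check each option against the DFA on short strings; one disagreement eliminates an option:
  (A) (0|1)*00: on ε the DFA stays in S and accepts (S ∈ Accept), but the regex does not match it → eliminate
  (B) (0|1)*1: on ε the DFA stays in S and accepts (S ∈ Accept), but the regex does not match it → eliminate
  (C) ((0|1)(0|1))*: agrees with the DFA on every string of length ≤ 6
  (D) (0|1)*01(0|1)*: on ε the DFA stays in S and accepts (S ∈ Accept), but the regex does not match it → eliminate
Only (C) is consistent with the DFA.
(C) ((0|1)(0|1))*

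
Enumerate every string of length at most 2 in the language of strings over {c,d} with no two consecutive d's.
ε, c, d, cc, cd, dc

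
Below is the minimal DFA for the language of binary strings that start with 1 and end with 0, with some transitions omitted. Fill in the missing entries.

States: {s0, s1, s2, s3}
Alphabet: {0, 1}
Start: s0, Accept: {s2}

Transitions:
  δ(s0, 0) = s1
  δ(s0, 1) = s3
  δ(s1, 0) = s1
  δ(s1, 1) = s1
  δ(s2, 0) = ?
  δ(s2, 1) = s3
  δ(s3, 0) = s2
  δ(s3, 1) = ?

From the language and accept set, identify what each state tracks — s0: no input read; s1: started with 0 (dead); s2: started with 1, last symbol 0; s3: started with 1, last symbol 1.
Each missing δ(q, a) is the state matching the new tracked value after reading a.
δ(s2, 0) = s2; δ(s3, 1) = s3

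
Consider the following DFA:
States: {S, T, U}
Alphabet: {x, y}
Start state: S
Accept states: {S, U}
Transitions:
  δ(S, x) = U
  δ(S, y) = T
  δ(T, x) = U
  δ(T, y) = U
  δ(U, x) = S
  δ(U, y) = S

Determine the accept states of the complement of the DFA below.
Complement accept states = All states \ Original accept states
= {S, T, U} \ {S, U}
{T}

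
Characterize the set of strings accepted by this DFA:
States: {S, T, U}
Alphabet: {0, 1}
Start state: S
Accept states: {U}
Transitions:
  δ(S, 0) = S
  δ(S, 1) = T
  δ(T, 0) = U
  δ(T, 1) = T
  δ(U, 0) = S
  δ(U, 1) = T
Testing a few strings:
  '11' → reject
  '00' → reject
  '010' → accept
  '1' → reject
State roles: S=no suffix match; T=one trailing 1; U=suffix is 10
All binary strings ending with 10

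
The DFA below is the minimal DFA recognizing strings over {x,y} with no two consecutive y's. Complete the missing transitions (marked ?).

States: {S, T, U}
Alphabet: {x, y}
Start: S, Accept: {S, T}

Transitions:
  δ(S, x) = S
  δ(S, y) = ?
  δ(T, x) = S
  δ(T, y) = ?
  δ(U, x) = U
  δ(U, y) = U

From the language and accept set, identify what each state tracks — S: last symbol not y (ok); T: last symbol y (ok); U: saw yy (dead).
Each missing δ(q, a) is the state matching the new tracked value after reading a.
δ(S, y) = T; δ(T, y) = U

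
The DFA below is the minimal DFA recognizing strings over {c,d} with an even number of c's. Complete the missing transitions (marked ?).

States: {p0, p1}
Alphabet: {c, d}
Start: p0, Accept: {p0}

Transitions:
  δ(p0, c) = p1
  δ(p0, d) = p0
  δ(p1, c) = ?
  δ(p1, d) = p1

From the language and accept set, identify what each state tracks — p0: even number of c's so far; p1: odd number of c's so far.
Each missing δ(q, a) is the state matching the new tracked value after reading a.
δ(p1, c) = p0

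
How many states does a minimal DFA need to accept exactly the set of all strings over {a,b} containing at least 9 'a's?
By Myhill–Nerode, count the distinguishable equivalence classes: 10 classes — having seen 0, 1, …, 8, or ≥9 copies of 'a'; any two classes i < j (j ≤ 9) are distinguished by the string a^(9−j), which takes class j to 9 copies (accepted) but leaves class i below 9 (rejected).
10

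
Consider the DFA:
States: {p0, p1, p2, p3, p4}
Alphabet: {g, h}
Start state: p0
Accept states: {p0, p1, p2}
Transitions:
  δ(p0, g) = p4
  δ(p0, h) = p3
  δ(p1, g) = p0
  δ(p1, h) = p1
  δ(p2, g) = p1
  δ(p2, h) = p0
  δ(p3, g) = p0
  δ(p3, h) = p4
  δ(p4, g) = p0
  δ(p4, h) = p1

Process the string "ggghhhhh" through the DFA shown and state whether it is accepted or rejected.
Processing string "ggghhhhh":
  p0 --g--> p4
  p4 --g--> p0
  p0 --g--> p4
  p4 --h--> p1
  p1 --h--> p1
  p1 --h--> p1
  p1 --h--> p1
  p1 --h--> p1
Final state: p1
Accept states: {p0, p1, p2}
Yes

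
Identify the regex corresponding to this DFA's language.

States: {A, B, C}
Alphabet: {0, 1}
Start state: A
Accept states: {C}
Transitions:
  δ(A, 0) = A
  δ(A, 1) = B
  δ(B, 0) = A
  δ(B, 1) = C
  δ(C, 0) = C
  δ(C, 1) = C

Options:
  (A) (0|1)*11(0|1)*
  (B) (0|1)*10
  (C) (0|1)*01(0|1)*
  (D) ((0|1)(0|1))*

Check each option against the DFA on short strings; one disagreement eliminates an option:
  (A) (0|1)*11(0|1)*: agrees with the DFA on every string of length ≤ 6
  (B) (0|1)*10: on '10' the DFA goes A → B → A and rejects (A ∉ Accept), but the regex matches it → eliminate
  (C) (0|1)*01(0|1)*: on '01' the DFA goes A → A → B and rejects (B ∉ Accept), but the regex matches it → eliminate
  (D) ((0|1)(0|1))*: on ε the DFA stays in A and rejects (A ∉ Accept), but the regex matches it → eliminate
Only (A) is consistent with the DFA.
(A) (0|1)*11(0|1)*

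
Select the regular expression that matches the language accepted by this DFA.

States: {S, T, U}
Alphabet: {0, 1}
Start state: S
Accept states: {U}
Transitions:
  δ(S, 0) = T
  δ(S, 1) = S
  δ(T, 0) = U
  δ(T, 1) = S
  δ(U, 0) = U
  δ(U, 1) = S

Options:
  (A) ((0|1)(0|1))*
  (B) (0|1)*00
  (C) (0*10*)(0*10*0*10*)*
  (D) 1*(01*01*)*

Check each option against the DFA on short strings; one disagreement eliminates an option:
  (A) ((0|1)(0|1))*: on ε the DFA stays in S and rejects (S ∉ Accept), but the regex matches it → eliminate
  (B) (0|1)*00: agrees with the DFA on every string of length ≤ 6
  (C) (0*10*)(0*10*0*10*)*: on '1' the DFA goes S → S and rejects (S ∉ Accept), but the regex matches it → eliminate
  (D) 1*(01*01*)*: on ε the DFA stays in S and rejects (S ∉ Accept), but the regex matches it → eliminate
Only (B) is consistent with the DFA.
(B) (0|1)*00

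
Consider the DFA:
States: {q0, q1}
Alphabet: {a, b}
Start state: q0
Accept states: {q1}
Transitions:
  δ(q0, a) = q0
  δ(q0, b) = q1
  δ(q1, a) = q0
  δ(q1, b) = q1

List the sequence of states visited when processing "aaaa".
read 'a': q0 → q0
  read 'a': q0 → q0
  read 'a': q0 → q0
  read 'a': q0 → q0
q0 -> q0 -> q0 -> q0 -> q0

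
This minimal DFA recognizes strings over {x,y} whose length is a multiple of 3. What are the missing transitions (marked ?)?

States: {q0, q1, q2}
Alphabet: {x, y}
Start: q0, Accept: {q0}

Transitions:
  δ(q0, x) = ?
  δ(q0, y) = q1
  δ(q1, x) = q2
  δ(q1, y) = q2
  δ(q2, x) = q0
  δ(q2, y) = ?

From the language and accept set, identify what each state tracks — q0: length ≡ 0 (mod 3); q1: length ≡ 1 (mod 3); q2: length ≡ 2 (mod 3).
Each missing δ(q, a) is the state matching the new tracked value after reading a.
δ(q0, x) = q1; δ(q2, y) = q0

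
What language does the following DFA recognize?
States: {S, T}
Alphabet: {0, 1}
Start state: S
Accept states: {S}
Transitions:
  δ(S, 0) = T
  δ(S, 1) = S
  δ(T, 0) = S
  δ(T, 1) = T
Testing a few strings:
  '0' → reject
  '00' → accept
  '101' → reject
  '10' → reject
State roles: S=even number of 0's so far; T=odd number of 0's so far
All binary strings with an even number of 0's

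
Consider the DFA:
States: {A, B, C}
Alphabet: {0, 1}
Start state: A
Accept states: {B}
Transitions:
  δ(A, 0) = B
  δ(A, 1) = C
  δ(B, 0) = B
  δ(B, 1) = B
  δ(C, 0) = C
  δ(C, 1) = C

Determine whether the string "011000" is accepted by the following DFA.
Processing string "011000":
  A --0--> B
  B --1--> B
  B --1--> B
  B --0--> B
  B --0--> B
  B --0--> B
Final state: B
Accept states: {B}
Yes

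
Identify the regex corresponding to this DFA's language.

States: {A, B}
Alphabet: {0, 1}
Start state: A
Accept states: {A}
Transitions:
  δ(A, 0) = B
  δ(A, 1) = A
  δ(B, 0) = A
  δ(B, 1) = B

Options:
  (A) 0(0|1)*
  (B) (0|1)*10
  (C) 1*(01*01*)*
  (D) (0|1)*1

Check each option against the DFA on short strings; one disagreement eliminates an option:
  (A) 0(0|1)*: on ε the DFA stays in A and accepts (A ∈ Accept), but the regex does not match it → eliminate
  (B) (0|1)*10: on ε the DFA stays in A and accepts (A ∈ Accept), but the regex does not match it → eliminate
  (C) 1*(01*01*)*: agrees with the DFA on every string of length ≤ 6
  (D) (0|1)*1: on ε the DFA stays in A and accepts (A ∈ Accept), but the regex does not match it → eliminate
Only (C) is consistent with the DFA.
(C) 1*(01*01*)*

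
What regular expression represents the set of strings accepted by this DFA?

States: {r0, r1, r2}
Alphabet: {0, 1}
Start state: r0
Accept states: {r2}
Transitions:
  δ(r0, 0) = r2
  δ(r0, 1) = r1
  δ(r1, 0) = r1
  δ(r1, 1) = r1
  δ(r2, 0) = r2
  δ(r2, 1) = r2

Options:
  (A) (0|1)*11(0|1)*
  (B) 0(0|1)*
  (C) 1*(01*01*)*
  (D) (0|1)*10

Check each option against the DFA on short strings; one disagreement eliminates an option:
  (A) (0|1)*11(0|1)*: on '0' the DFA goes r0 → r2 and accepts (r2 ∈ Accept), but the regex does not match it → eliminate
  (B) 0(0|1)*: agrees with the DFA on every string of length ≤ 6
  (C) 1*(01*01*)*: on ε the DFA stays in r0 and rejects (r0 ∉ Accept), but the regex matches it → eliminate
  (D) (0|1)*10: on '0' the DFA goes r0 → r2 and accepts (r2 ∈ Accept), but the regex does not match it → eliminate
Only (B) is consistent with the DFA.
(B) 0(0|1)*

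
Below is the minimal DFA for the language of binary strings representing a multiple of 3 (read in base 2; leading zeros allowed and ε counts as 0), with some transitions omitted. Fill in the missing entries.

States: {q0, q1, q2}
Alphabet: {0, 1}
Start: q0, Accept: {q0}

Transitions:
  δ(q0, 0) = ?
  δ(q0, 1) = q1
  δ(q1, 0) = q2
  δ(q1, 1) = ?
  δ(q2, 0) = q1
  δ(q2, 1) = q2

From the language and accept set, identify what each state tracks — q0: value ≡ 0 (mod 3); q1: value ≡ 1 (mod 3); q2: value ≡ 2 (mod 3).
Each missing δ(q, a) is the state matching the new tracked value after reading a.
δ(q0, 0) = q0; δ(q1, 1) = q0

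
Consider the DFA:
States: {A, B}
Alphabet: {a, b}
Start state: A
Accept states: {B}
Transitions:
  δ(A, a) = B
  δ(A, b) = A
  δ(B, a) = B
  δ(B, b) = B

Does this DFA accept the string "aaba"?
Processing string "aaba":
  A --a--> B
  B --a--> B
  B --b--> B
  B --a--> B
Final state: B
Accept states: {B}
Yes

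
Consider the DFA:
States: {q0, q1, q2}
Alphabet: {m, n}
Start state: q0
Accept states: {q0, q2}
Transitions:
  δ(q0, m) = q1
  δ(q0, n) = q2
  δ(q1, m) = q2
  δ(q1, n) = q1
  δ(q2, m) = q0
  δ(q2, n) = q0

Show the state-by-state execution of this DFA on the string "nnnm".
read 'n': q0 → q2
  read 'n': q2 → q0
  read 'n': q0 → q2
  read 'm': q2 → q0
q0 -> q2 -> q0 -> q2 -> q0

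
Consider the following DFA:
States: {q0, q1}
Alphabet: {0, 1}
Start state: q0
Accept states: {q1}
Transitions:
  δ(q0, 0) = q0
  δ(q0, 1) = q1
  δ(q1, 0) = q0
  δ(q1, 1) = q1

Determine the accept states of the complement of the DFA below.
Complement accept states = All states \ Original accept states
= {q0, q1} \ {q1}
{q0}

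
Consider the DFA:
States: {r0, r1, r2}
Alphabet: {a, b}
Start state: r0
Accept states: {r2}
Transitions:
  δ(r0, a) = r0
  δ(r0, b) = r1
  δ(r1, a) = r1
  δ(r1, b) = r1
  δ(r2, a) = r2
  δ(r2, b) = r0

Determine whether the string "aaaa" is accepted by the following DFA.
Processing string "aaaa":
  r0 --a--> r0
  r0 --a--> r0
  r0 --a--> r0
  r0 --a--> r0
Final state: r0
Accept states: {r2}
No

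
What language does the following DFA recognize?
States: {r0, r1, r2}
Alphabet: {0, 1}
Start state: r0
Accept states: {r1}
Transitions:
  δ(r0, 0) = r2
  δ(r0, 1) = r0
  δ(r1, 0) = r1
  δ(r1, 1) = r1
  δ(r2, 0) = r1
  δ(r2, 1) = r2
Testing a few strings:
  '10' → reject
  '0001' → accept
  '1' → reject
  '110' → reject
State roles: r0=zero 0's seen; r1=≥ two 0's seen; r2=one 0 seen
All binary strings containing at least two 0's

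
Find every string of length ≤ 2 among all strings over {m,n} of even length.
ε, mm, mn, nm, nn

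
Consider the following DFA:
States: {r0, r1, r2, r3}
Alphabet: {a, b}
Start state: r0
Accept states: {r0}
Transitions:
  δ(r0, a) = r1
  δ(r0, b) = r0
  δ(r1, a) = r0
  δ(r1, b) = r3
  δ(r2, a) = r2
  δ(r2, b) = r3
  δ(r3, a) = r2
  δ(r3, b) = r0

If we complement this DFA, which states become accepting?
Complement accept states = All states \ Original accept states
= {r0, r1, r2, r3} \ {r0}
{r1, r2, r3}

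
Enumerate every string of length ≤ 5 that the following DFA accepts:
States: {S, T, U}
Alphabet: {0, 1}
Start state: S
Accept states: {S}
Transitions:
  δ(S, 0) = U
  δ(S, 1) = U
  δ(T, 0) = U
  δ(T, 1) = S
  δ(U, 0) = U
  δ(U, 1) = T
ε, 011, 111, 0011, 1011, 00011, 01011, 10011, 11011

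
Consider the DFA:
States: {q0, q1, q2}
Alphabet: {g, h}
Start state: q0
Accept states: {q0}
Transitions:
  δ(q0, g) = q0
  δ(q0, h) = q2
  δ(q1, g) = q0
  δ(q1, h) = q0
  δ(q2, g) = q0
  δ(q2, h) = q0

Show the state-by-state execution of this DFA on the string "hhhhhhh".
read 'h': q0 → q2
  read 'h': q2 → q0
  read 'h': q0 → q2
  read 'h': q2 → q0
  read 'h': q0 → q2
  read 'h': q2 → q0
  read 'h': q0 → q2
q0 -> q2 -> q0 -> q2 -> q0 -> q2 -> q0 -> q2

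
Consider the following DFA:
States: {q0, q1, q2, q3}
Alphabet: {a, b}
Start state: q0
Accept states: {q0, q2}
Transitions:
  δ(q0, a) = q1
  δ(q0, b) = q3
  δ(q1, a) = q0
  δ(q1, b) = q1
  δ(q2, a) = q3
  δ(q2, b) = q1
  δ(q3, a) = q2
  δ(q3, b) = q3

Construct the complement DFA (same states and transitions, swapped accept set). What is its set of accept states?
Complement accept states = All states \ Original accept states
= {q0, q1, q2, q3} \ {q0, q2}
{q1, q3}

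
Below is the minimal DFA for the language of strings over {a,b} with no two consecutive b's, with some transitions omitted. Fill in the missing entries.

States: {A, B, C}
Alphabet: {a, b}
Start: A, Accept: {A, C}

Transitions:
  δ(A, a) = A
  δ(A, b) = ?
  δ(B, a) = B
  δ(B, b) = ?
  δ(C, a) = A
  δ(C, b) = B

From the language and accept set, identify what each state tracks — A: last symbol not b (ok); B: saw bb (dead); C: last symbol b (ok).
Each missing δ(q, a) is the state matching the new tracked value after reading a.
δ(A, b) = C; δ(B, b) = B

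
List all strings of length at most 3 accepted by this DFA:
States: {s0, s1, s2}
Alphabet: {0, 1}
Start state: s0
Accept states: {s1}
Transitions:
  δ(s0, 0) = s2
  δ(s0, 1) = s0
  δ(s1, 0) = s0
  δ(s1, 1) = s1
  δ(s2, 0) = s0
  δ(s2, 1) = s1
01, 011, 101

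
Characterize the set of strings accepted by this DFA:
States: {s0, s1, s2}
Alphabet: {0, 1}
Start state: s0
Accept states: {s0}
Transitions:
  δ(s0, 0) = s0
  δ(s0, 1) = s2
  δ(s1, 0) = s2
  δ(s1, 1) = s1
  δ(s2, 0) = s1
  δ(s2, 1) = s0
Testing a few strings:
  '110' → accept
  '011' → accept
  '100' → reject
  '0' → accept
State roles: s0=value ≡ 0 (mod 3); s1=value ≡ 2 (mod 3); s2=value ≡ 1 (mod 3)
All binary strings representing a multiple of 3 (read in base 2; leading zeros allowed and ε counts as 0)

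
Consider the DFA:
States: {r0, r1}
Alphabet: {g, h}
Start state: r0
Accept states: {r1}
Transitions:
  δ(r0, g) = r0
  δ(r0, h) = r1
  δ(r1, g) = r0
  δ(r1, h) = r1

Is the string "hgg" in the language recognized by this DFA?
Processing string "hgg":
  r0 --h--> r1
  r1 --g--> r0
  r0 --g--> r0
Final state: r0
Accept states: {r1}
No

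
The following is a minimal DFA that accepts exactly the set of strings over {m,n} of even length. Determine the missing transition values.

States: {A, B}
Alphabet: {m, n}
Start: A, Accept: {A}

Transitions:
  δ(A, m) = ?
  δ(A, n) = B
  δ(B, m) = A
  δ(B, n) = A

From the language and accept set, identify what each state tracks — A: even length so far; B: odd length so far.
Each missing δ(q, a) is the state matching the new tracked value after reading a.
δ(A, m) = B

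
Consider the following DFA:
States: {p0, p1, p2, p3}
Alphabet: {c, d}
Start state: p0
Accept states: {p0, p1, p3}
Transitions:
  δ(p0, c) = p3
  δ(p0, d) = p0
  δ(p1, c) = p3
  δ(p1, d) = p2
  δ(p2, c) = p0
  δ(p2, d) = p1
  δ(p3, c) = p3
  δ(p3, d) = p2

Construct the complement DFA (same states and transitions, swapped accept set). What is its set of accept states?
Complement accept states = All states \ Original accept states
= {p0, p1, p2, p3} \ {p0, p1, p3}
{p2}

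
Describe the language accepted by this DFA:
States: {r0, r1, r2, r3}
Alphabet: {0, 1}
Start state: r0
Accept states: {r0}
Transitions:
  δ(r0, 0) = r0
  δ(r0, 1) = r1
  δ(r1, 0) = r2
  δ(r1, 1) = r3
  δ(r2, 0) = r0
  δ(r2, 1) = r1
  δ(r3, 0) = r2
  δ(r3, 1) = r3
Testing a few strings:
  '1' → reject
  '1101' → reject
  '000' → accept
  '110' → reject
State roles: r0=value ≡ 0 (mod 4); r1=value ≡ 1 (mod 4); r2=value ≡ 2 (mod 4); r3=value ≡ 3 (mod 4)
All binary strings representing a multiple of 4 (read in base 2; leading zeros allowed and ε counts as 0)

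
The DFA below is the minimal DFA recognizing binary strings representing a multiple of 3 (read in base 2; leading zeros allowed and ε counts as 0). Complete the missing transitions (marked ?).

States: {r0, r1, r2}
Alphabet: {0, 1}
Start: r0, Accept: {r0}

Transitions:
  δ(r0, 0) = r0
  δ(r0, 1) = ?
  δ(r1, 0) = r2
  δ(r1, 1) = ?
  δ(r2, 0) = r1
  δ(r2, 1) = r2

From the language and accept set, identify what each state tracks — r0: value ≡ 0 (mod 3); r1: value ≡ 1 (mod 3); r2: value ≡ 2 (mod 3).
Each missing δ(q, a) is the state matching the new tracked value after reading a.
δ(r0, 1) = r1; δ(r1, 1) = r0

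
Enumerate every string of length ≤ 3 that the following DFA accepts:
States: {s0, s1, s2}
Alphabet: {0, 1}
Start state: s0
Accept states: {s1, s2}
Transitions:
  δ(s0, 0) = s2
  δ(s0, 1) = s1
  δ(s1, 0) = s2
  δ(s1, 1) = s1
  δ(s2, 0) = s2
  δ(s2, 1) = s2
0, 1, 00, 01, 10, 11, 000, 001, 010, 011, 100, 101, 110, 111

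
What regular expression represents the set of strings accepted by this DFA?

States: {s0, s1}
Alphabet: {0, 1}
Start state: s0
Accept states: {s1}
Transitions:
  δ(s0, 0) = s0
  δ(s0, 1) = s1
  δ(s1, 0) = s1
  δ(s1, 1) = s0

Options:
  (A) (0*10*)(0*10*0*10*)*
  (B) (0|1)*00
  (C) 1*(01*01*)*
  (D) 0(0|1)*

Check each option against the DFA on short strings; one disagreement eliminates an option:
  (A) (0*10*)(0*10*0*10*)*: agrees with the DFA on every string of length ≤ 6
  (B) (0|1)*00: on '1' the DFA goes s0 → s1 and accepts (s1 ∈ Accept), but the regex does not match it → eliminate
  (C) 1*(01*01*)*: on ε the DFA stays in s0 and rejects (s0 ∉ Accept), but the regex matches it → eliminate
  (D) 0(0|1)*: on '0' the DFA goes s0 → s0 and rejects (s0 ∉ Accept), but the regex matches it → eliminate
Only (A) is consistent with the DFA.
(A) (0*10*)(0*10*0*10*)*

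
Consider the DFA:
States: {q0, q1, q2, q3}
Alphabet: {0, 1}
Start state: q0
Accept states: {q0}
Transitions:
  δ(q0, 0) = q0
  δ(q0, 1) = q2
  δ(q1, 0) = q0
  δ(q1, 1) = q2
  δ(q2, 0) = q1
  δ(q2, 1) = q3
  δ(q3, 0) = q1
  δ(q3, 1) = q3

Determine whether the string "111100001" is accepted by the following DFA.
Processing string "111100001":
  q0 --1--> q2
  q2 --1--> q3
  q3 --1--> q3
  q3 --1--> q3
  q3 --0--> q1
  q1 --0--> q0
  q0 --0--> q0
  q0 --0--> q0
  q0 --1--> q2
Final state: q2
Accept states: {q0}
No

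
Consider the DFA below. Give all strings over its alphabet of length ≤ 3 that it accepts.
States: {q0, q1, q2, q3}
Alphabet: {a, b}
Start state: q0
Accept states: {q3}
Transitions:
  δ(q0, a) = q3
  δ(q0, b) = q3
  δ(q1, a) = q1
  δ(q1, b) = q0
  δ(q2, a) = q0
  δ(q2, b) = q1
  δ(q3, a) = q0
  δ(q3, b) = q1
a, b, aaa, aab, baa, bab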